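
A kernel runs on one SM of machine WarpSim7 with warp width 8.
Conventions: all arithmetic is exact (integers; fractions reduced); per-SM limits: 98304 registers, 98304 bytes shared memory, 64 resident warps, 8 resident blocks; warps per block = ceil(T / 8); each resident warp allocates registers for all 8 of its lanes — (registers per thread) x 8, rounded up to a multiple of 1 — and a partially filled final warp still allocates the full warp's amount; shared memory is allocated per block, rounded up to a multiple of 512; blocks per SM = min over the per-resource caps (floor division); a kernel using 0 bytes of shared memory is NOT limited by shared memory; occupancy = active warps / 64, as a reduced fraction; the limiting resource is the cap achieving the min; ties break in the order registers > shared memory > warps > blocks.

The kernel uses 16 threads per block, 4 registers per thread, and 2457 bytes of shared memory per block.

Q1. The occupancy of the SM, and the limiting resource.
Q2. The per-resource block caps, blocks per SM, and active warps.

Answer: occupancy 1/4, limited by blocks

registers: 1536 blocks
shared memory: 38 blocks
warps: 32 blocks
blocks: 8 blocks

Answer: 8 blocks, 16 active warps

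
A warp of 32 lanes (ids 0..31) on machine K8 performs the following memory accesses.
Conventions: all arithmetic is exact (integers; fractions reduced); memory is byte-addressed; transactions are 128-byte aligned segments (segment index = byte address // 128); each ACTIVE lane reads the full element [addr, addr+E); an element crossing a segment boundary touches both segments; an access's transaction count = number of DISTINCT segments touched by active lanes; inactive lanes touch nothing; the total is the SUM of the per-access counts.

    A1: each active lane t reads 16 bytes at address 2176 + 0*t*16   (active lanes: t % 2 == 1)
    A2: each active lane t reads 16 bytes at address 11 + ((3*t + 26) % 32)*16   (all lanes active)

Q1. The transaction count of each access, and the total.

A1: 1 transaction
A2: 5 transactions

Answer: 1,5; total 6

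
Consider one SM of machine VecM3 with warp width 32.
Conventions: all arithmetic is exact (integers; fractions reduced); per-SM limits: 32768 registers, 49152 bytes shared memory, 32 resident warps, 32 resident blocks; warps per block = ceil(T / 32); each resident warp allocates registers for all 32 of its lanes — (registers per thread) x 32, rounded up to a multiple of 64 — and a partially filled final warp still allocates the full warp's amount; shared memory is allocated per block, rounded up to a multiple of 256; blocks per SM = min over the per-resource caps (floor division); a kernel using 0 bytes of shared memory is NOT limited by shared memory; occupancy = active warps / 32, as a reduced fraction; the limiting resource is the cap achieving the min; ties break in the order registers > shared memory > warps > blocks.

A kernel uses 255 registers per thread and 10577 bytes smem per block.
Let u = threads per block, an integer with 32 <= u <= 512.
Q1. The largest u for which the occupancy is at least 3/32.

Answer: u = 128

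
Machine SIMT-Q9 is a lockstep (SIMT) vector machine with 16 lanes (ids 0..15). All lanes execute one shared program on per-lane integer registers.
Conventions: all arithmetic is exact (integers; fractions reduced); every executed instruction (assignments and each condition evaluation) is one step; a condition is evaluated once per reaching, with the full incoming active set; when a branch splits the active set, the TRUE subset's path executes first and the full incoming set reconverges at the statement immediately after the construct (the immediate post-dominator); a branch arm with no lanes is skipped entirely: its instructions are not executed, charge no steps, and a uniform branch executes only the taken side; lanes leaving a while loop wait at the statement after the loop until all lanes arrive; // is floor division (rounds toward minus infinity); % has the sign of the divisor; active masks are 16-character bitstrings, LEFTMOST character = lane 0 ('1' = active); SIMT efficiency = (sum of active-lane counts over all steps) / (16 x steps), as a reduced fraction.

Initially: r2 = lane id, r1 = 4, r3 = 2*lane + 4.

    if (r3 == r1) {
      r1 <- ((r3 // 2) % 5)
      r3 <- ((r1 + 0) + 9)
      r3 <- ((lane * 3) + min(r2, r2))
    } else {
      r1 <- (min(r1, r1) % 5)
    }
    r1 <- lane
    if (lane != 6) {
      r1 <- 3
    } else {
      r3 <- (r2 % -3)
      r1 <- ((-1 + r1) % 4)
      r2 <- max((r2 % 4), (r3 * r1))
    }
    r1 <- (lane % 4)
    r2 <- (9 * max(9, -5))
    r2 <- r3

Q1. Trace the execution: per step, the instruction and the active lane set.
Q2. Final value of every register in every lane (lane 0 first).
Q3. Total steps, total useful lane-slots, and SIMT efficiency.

step 0: eval (r3 == r1)              1111111111111111
step 1: r1 <- ((r3 // 2) % 5)        1000000000000000
step 2: r3 <- ((r1 + 0) + 9)         1000000000000000
step 3: r3 <- ((lane * 3) + min(r2, r2)) 1000000000000000
step 4: r1 <- (min(r1, r1) % 5)      0111111111111111
step 5: r1 <- lane                   1111111111111111
step 6: eval (lane != 6)             1111111111111111
step 7: r1 <- 3                      1111110111111111
step 8: r3 <- (r2 % -3)              0000001000000000
step 9: r1 <- ((-1 + r1) % 4)        0000001000000000
step 10: r2 <- max((r2 % 4), (r3 * r1)) 0000001000000000
step 11: r1 <- (lane % 4)             1111111111111111
step 12: r2 <- (9 * max(9, -5))       1111111111111111
step 13: r2 <- r3                     1111111111111111

Answer: 14 steps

r2: 0,6,8,10,12,14,0,18,20,22,24,26,28,30,32,34
r1: 0,1,2,3,0,1,2,3,0,1,2,3,0,1,2,3
r3: 0,6,8,10,12,14,0,18,20,22,24,26,28,30,32,34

steps = 14; useful = 132; efficiency = 132/224 = 33/56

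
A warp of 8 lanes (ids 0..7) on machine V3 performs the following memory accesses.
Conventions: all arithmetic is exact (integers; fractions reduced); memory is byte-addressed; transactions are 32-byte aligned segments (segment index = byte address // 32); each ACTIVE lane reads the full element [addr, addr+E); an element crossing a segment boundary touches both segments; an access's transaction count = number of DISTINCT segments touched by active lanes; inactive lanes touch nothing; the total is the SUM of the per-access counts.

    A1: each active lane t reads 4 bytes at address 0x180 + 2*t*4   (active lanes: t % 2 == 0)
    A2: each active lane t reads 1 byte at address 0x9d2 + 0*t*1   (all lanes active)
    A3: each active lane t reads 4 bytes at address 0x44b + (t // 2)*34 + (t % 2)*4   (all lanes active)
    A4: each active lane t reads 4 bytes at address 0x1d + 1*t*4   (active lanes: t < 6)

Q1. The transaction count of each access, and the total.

A1: 2 transactions
A2: 1 transaction
A3: 4 transactions
A4: 2 transactions

Answer: 2,1,4,2; total 9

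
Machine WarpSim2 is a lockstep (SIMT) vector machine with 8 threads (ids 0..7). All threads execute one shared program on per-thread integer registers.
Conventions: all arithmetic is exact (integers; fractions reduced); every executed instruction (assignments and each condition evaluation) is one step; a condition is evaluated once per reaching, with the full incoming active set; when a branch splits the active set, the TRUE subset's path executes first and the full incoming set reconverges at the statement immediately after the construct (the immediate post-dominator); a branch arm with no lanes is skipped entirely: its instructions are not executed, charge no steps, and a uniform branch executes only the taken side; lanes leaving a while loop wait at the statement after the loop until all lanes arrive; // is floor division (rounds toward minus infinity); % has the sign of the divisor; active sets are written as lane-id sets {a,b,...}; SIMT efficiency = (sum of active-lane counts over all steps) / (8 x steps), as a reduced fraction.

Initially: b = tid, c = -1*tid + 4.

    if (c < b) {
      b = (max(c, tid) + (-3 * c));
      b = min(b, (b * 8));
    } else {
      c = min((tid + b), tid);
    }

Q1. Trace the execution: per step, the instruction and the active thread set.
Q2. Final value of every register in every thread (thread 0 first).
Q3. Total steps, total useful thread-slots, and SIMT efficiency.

step 0: eval (c < b)                 {0,1,2,3,4,5,6,7}
step 1: b <- (max(c, tid) + (-3 * c)) {3,4,5,6,7}
step 2: b <- min(b, (b * 8))         {3,4,5,6,7}
step 3: c <- min((tid + b), tid)     {0,1,2}

Answer: 4 steps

b: 0,1,2,0,4,8,12,16
c: 0,1,2,1,0,-1,-2,-3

steps = 4; useful = 21; efficiency = 21/32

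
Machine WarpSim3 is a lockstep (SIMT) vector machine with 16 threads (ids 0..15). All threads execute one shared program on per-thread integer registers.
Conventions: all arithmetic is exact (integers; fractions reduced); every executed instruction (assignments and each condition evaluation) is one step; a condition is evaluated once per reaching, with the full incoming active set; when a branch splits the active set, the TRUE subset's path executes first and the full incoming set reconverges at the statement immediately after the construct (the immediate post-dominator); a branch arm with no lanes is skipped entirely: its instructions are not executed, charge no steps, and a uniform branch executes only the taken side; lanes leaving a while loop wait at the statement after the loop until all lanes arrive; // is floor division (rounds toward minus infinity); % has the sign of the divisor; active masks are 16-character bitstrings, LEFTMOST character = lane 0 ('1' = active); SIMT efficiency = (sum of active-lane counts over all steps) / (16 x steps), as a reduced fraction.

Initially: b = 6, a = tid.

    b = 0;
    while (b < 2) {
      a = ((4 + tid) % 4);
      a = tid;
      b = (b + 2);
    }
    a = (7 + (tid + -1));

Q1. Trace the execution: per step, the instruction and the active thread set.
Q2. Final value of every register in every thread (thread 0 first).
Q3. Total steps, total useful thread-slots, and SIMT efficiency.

step 0: b <- 0                       1111111111111111
step 1: eval (b < 2)                 1111111111111111
step 2: a <- ((4 + tid) % 4)         1111111111111111
step 3: a <- tid                     1111111111111111
step 4: b <- (b + 2)                 1111111111111111
step 5: eval (b < 2)                 1111111111111111
step 6: a <- (7 + (tid + -1))        1111111111111111

Answer: 7 steps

b: 2,2,2,2,2,2,2,2,2,2,2,2,2,2,2,2
a: 6,7,8,9,10,11,12,13,14,15,16,17,18,19,20,21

steps = 7; useful = 112; efficiency = 112/112 = 1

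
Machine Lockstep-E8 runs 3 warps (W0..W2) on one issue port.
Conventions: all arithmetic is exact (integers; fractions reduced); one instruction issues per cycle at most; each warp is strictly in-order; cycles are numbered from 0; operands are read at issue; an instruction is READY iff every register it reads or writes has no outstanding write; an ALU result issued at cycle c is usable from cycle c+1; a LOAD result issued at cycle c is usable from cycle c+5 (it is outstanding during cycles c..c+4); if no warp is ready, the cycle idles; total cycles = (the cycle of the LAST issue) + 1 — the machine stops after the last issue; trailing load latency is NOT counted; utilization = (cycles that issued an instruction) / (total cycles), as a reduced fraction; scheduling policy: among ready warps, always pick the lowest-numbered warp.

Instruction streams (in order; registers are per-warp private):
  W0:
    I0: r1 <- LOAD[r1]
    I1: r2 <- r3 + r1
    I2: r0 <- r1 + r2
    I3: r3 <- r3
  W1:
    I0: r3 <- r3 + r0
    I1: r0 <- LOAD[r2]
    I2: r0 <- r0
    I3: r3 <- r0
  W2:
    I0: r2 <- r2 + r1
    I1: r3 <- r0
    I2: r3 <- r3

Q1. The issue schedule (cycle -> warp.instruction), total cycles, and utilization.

cycle 0: W0.I0
cycle 1: W1.I0
cycle 2: W1.I1
cycle 3: W2.I0
cycle 4: W2.I1
cycle 5: W0.I1
cycle 6: W0.I2
cycle 7: W0.I3
cycle 8: W1.I2
cycle 9: W1.I3
cycle 10: W2.I2

Answer: 11 cycles, utilization 1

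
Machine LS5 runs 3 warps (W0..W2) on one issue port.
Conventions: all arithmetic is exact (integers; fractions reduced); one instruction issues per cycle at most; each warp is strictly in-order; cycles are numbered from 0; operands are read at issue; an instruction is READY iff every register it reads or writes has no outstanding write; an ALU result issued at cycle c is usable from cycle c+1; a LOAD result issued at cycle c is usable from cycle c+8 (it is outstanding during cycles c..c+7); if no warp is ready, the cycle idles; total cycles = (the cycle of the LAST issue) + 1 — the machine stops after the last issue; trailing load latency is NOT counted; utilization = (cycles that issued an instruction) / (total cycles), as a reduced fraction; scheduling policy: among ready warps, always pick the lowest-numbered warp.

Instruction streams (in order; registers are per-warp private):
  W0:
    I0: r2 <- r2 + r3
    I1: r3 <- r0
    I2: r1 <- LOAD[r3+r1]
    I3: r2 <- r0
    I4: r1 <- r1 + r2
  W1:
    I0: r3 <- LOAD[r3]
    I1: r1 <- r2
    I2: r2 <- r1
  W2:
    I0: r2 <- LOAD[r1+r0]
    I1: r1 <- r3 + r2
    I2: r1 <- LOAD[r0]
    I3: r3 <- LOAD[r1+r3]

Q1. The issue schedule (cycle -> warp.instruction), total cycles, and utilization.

cycle 0: W0.I0
cycle 1: W0.I1
cycle 2: W0.I2
cycle 3: W0.I3
cycle 4: W1.I0
cycle 5: W1.I1
cycle 6: W1.I2
cycle 7: W2.I0
cycle 8: idle
cycle 9: idle
cycle 10: W0.I4
cycle 11: idle
cycle 12: idle
cycle 13: idle
cycle 14: idle
cycle 15: W2.I1
cycle 16: W2.I2
cycle 17: idle
cycle 18: idle
cycle 19: idle
cycle 20: idle
cycle 21: idle
cycle 22: idle
cycle 23: idle
cycle 24: W2.I3

Answer: 25 cycles, utilization 12/25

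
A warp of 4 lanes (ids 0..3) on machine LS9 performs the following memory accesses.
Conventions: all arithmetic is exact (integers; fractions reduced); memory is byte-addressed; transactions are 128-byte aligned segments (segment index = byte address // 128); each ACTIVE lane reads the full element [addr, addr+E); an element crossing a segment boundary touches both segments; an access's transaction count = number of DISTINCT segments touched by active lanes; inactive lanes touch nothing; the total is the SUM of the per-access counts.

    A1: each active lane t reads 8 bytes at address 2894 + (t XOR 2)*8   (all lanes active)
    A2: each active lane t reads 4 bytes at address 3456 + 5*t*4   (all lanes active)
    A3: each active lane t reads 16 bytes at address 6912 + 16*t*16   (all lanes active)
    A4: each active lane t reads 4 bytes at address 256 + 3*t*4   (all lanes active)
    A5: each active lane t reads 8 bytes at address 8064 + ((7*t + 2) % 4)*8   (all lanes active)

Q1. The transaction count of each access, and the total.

A1: 1 transaction
A2: 1 transaction
A3: 4 transactions
A4: 1 transaction
A5: 1 transaction

Answer: 1,1,4,1,1; total 8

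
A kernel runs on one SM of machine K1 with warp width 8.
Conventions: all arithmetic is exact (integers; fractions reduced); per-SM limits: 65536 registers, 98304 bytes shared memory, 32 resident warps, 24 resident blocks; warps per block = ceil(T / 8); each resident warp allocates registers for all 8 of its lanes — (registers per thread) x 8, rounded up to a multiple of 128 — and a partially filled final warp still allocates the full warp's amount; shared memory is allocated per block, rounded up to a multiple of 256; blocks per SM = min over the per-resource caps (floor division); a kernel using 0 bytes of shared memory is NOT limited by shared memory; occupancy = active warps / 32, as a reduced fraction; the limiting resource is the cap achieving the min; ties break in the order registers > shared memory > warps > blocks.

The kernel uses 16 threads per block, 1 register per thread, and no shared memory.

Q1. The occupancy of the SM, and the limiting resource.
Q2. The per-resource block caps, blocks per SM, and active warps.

Answer: occupancy 1, limited by warps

registers: 256 blocks
shared memory: no limit (kernel uses none)
warps: 16 blocks
blocks: 24 blocks

Answer: 16 blocks, 32 active warps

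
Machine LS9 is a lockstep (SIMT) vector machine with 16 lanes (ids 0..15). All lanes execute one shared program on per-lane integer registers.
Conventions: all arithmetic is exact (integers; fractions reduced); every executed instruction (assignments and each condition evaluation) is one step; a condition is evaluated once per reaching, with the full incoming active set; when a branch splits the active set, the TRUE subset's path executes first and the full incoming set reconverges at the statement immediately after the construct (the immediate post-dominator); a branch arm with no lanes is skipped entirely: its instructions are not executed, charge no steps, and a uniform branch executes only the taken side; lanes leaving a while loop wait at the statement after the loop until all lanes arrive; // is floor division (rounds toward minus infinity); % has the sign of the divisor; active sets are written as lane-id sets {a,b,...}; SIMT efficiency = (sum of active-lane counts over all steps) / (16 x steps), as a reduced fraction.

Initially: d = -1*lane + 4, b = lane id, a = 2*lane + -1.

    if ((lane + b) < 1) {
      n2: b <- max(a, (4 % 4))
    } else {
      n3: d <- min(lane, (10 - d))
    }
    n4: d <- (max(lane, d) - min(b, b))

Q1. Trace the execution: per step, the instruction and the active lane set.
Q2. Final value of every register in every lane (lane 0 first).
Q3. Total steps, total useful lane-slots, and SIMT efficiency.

step 0: eval ((lane + b) < 1)        {0,1,2,3,4,5,6,7,8,9,10,11,12,13,14,15}
step 1: b <- max(a, (4 % 4))         {0}
step 2: d <- min(lane, (10 - d))     {1,2,3,4,5,6,7,8,9,10,11,12,13,14,15}
step 3: d <- (max(lane, d) - min(b, b)) {0,1,2,3,4,5,6,7,8,9,10,11,12,13,14,15}

Answer: 4 steps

d: 4,0,0,0,0,0,0,0,0,0,0,0,0,0,0,0
b: 0,1,2,3,4,5,6,7,8,9,10,11,12,13,14,15
a: -1,1,3,5,7,9,11,13,15,17,19,21,23,25,27,29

steps = 4; useful = 48; efficiency = 48/64 = 3/4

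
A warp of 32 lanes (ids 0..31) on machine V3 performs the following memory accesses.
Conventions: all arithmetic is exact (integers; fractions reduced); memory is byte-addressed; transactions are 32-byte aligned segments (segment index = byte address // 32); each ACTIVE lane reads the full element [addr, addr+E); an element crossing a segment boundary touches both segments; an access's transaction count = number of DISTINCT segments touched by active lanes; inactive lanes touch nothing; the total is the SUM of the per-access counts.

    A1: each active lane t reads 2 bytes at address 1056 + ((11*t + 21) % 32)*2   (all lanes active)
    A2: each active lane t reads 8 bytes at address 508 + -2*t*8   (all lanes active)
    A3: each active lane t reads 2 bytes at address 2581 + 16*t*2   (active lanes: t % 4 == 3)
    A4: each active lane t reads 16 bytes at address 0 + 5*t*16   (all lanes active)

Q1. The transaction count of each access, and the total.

A1: 2 transactions
A2: 17 transactions
A3: 8 transactions
A4: 32 transactions

Answer: 2,17,8,32; total 59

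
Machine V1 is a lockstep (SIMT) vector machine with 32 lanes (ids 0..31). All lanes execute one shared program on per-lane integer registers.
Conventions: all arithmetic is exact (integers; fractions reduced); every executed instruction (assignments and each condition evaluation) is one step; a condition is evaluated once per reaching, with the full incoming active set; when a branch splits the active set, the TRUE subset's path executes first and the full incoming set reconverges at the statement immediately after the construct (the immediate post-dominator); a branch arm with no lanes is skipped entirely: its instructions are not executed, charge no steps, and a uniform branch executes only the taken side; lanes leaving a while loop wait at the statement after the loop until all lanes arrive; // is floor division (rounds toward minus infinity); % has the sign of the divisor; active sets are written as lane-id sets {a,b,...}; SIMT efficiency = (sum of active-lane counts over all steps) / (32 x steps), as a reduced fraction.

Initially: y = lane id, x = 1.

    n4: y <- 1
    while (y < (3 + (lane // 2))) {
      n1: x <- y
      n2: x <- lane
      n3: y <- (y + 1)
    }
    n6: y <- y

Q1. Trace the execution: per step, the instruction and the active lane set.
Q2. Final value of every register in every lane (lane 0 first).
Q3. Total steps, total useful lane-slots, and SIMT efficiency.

step 0: y <- 1                       {0,1,2,3,4,5,6,7,8,9,10,11,12,13,14,15,16,17,18,19,20,21,22,23,24,25,26,27,28,29,30,31}
step 1: eval (y < (3 + (lane // 2))) {0,1,2,3,4,5,6,7,8,9,10,11,12,13,14,15,16,17,18,19,20,21,22,23,24,25,26,27,28,29,30,31}
step 2: x <- y                       {0,1,2,3,4,5,6,7,8,9,10,11,12,13,14,15,16,17,18,19,20,21,22,23,24,25,26,27,28,29,30,31}
step 3: x <- lane                    {0,1,2,3,4,5,6,7,8,9,10,11,12,13,14,15,16,17,18,19,20,21,22,23,24,25,26,27,28,29,30,31}
step 4: y <- (y + 1)                 {0,1,2,3,4,5,6,7,8,9,10,11,12,13,14,15,16,17,18,19,20,21,22,23,24,25,26,27,28,29,30,31}
step 5: eval (y < (3 + (lane // 2))) {0,1,2,3,4,5,6,7,8,9,10,11,12,13,14,15,16,17,18,19,20,21,22,23,24,25,26,27,28,29,30,31}
step 6: x <- y                       {0,1,2,3,4,5,6,7,8,9,10,11,12,13,14,15,16,17,18,19,20,21,22,23,24,25,26,27,28,29,30,31}
step 7: x <- lane                    {0,1,2,3,4,5,6,7,8,9,10,11,12,13,14,15,16,17,18,19,20,21,22,23,24,25,26,27,28,29,30,31}
step 8: y <- (y + 1)                 {0,1,2,3,4,5,6,7,8,9,10,11,12,13,14,15,16,17,18,19,20,21,22,23,24,25,26,27,28,29,30,31}
step 9: eval (y < (3 + (lane // 2))) {0,1,2,3,4,5,6,7,8,9,10,11,12,13,14,15,16,17,18,19,20,21,22,23,24,25,26,27,28,29,30,31}
step 10: x <- y                       {2,3,4,5,6,7,8,9,10,11,12,13,14,15,16,17,18,19,20,21,22,23,24,25,26,27,28,29,30,31}
step 11: x <- lane                    {2,3,4,5,6,7,8,9,10,11,12,13,14,15,16,17,18,19,20,21,22,23,24,25,26,27,28,29,30,31}
step 12: y <- (y + 1)                 {2,3,4,5,6,7,8,9,10,11,12,13,14,15,16,17,18,19,20,21,22,23,24,25,26,27,28,29,30,31}
step 13: eval (y < (3 + (lane // 2))) {2,3,4,5,6,7,8,9,10,11,12,13,14,15,16,17,18,19,20,21,22,23,24,25,26,27,28,29,30,31}
step 14: x <- y                       {4,5,6,7,8,9,10,11,12,13,14,15,16,17,18,19,20,21,22,23,24,25,26,27,28,29,30,31}
step 15: x <- lane                    {4,5,6,7,8,9,10,11,12,13,14,15,16,17,18,19,20,21,22,23,24,25,26,27,28,29,30,31}
step 16: y <- (y + 1)                 {4,5,6,7,8,9,10,11,12,13,14,15,16,17,18,19,20,21,22,23,24,25,26,27,28,29,30,31}
step 17: eval (y < (3 + (lane // 2))) {4,5,6,7,8,9,10,11,12,13,14,15,16,17,18,19,20,21,22,23,24,25,26,27,28,29,30,31}
step 18: x <- y                       {6,7,8,9,10,11,12,13,14,15,16,17,18,19,20,21,22,23,24,25,26,27,28,29,30,31}
step 19: x <- lane                    {6,7,8,9,10,11,12,13,14,15,16,17,18,19,20,21,22,23,24,25,26,27,28,29,30,31}
step 20: y <- (y + 1)                 {6,7,8,9,10,11,12,13,14,15,16,17,18,19,20,21,22,23,24,25,26,27,28,29,30,31}
step 21: eval (y < (3 + (lane // 2))) {6,7,8,9,10,11,12,13,14,15,16,17,18,19,20,21,22,23,24,25,26,27,28,29,30,31}
step 22: x <- y                       {8,9,10,11,12,13,14,15,16,17,18,19,20,21,22,23,24,25,26,27,28,29,30,31}
step 23: x <- lane                    {8,9,10,11,12,13,14,15,16,17,18,19,20,21,22,23,24,25,26,27,28,29,30,31}
step 24: y <- (y + 1)                 {8,9,10,11,12,13,14,15,16,17,18,19,20,21,22,23,24,25,26,27,28,29,30,31}
step 25: eval (y < (3 + (lane // 2))) {8,9,10,11,12,13,14,15,16,17,18,19,20,21,22,23,24,25,26,27,28,29,30,31}
step 26: x <- y                       {10,11,12,13,14,15,16,17,18,19,20,21,22,23,24,25,26,27,28,29,30,31}
step 27: x <- lane                    {10,11,12,13,14,15,16,17,18,19,20,21,22,23,24,25,26,27,28,29,30,31}
step 28: y <- (y + 1)                 {10,11,12,13,14,15,16,17,18,19,20,21,22,23,24,25,26,27,28,29,30,31}
step 29: eval (y < (3 + (lane // 2))) {10,11,12,13,14,15,16,17,18,19,20,21,22,23,24,25,26,27,28,29,30,31}
step 30: x <- y                       {12,13,14,15,16,17,18,19,20,21,22,23,24,25,26,27,28,29,30,31}
step 31: x <- lane                    {12,13,14,15,16,17,18,19,20,21,22,23,24,25,26,27,28,29,30,31}
step 32: y <- (y + 1)                 {12,13,14,15,16,17,18,19,20,21,22,23,24,25,26,27,28,29,30,31}
step 33: eval (y < (3 + (lane // 2))) {12,13,14,15,16,17,18,19,20,21,22,23,24,25,26,27,28,29,30,31}
step 34: x <- y                       {14,15,16,17,18,19,20,21,22,23,24,25,26,27,28,29,30,31}
step 35: x <- lane                    {14,15,16,17,18,19,20,21,22,23,24,25,26,27,28,29,30,31}
step 36: y <- (y + 1)                 {14,15,16,17,18,19,20,21,22,23,24,25,26,27,28,29,30,31}
step 37: eval (y < (3 + (lane // 2))) {14,15,16,17,18,19,20,21,22,23,24,25,26,27,28,29,30,31}
step 38: x <- y                       {16,17,18,19,20,21,22,23,24,25,26,27,28,29,30,31}
step 39: x <- lane                    {16,17,18,19,20,21,22,23,24,25,26,27,28,29,30,31}
step 40: y <- (y + 1)                 {16,17,18,19,20,21,22,23,24,25,26,27,28,29,30,31}
step 41: eval (y < (3 + (lane // 2))) {16,17,18,19,20,21,22,23,24,25,26,27,28,29,30,31}
step 42: x <- y                       {18,19,20,21,22,23,24,25,26,27,28,29,30,31}
step 43: x <- lane                    {18,19,20,21,22,23,24,25,26,27,28,29,30,31}
step 44: y <- (y + 1)                 {18,19,20,21,22,23,24,25,26,27,28,29,30,31}
step 45: eval (y < (3 + (lane // 2))) {18,19,20,21,22,23,24,25,26,27,28,29,30,31}
step 46: x <- y                       {20,21,22,23,24,25,26,27,28,29,30,31}
step 47: x <- lane                    {20,21,22,23,24,25,26,27,28,29,30,31}
step 48: y <- (y + 1)                 {20,21,22,23,24,25,26,27,28,29,30,31}
step 49: eval (y < (3 + (lane // 2))) {20,21,22,23,24,25,26,27,28,29,30,31}
step 50: x <- y                       {22,23,24,25,26,27,28,29,30,31}
step 51: x <- lane                    {22,23,24,25,26,27,28,29,30,31}
step 52: y <- (y + 1)                 {22,23,24,25,26,27,28,29,30,31}
step 53: eval (y < (3 + (lane // 2))) {22,23,24,25,26,27,28,29,30,31}
step 54: x <- y                       {24,25,26,27,28,29,30,31}
step 55: x <- lane                    {24,25,26,27,28,29,30,31}
step 56: y <- (y + 1)                 {24,25,26,27,28,29,30,31}
step 57: eval (y < (3 + (lane // 2))) {24,25,26,27,28,29,30,31}
step 58: x <- y                       {26,27,28,29,30,31}
step 59: x <- lane                    {26,27,28,29,30,31}
step 60: y <- (y + 1)                 {26,27,28,29,30,31}
step 61: eval (y < (3 + (lane // 2))) {26,27,28,29,30,31}
step 62: x <- y                       {28,29,30,31}
step 63: x <- lane                    {28,29,30,31}
step 64: y <- (y + 1)                 {28,29,30,31}
step 65: eval (y < (3 + (lane // 2))) {28,29,30,31}
step 66: x <- y                       {30,31}
step 67: x <- lane                    {30,31}
step 68: y <- (y + 1)                 {30,31}
step 69: eval (y < (3 + (lane // 2))) {30,31}
step 70: y <- y                       {0,1,2,3,4,5,6,7,8,9,10,11,12,13,14,15,16,17,18,19,20,21,22,23,24,25,26,27,28,29,30,31}

Answer: 71 steps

y: 3,3,4,4,5,5,6,6,7,7,8,8,9,9,10,10,11,11,12,12,13,13,14,14,15,15,16,16,17,17,18,18
x: 0,1,2,3,4,5,6,7,8,9,10,11,12,13,14,15,16,17,18,19,20,21,22,23,24,25,26,27,28,29,30,31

steps = 71; useful = 1312; efficiency = 1312/2272 = 41/71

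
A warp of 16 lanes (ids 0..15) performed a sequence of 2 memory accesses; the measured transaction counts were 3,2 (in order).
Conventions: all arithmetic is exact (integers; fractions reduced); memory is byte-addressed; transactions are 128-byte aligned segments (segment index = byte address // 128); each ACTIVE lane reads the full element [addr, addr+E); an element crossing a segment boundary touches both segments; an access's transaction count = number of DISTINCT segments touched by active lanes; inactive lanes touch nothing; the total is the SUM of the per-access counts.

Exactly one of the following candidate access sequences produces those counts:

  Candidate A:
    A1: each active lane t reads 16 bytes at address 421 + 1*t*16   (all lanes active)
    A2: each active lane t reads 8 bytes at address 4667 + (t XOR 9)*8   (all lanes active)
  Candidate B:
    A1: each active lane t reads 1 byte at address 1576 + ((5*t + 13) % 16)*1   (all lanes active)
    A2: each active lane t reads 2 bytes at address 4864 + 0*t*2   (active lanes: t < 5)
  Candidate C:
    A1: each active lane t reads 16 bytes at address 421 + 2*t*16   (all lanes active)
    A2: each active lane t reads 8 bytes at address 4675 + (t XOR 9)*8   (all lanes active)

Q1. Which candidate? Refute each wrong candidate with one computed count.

B: A1 gives 1 transaction, not 3
C: A1 gives 5 transactions, not 3
A: all counts match (3,2)

Answer: A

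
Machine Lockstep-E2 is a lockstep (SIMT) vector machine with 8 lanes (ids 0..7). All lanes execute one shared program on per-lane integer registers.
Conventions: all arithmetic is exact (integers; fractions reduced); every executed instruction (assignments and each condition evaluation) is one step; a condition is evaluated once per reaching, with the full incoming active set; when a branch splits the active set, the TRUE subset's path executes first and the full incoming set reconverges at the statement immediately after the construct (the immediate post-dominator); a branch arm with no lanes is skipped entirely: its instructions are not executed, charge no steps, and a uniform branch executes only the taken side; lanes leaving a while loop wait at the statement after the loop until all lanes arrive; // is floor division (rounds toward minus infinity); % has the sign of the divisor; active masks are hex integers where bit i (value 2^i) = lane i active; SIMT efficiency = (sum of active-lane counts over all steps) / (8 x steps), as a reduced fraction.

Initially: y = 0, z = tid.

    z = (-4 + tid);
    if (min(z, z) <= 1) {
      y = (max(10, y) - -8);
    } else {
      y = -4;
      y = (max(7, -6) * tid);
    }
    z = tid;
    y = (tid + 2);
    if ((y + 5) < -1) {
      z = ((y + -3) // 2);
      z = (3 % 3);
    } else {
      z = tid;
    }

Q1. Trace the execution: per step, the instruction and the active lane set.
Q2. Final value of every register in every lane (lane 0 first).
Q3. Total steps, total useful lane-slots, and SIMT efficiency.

step 0: z <- (-4 + tid)              0xff
step 1: eval (min(z, z) <= 1)        0xff
step 2: y <- (max(10, y) - -8)       0x3f
step 3: y <- -4                      0xc0
step 4: y <- (max(7, -6) * tid)      0xc0
step 5: z <- tid                     0xff
step 6: y <- (tid + 2)               0xff
step 7: eval ((y + 5) < -1)          0xff
step 8: z <- tid                     0xff

Answer: 9 steps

y: 2,3,4,5,6,7,8,9
z: 0,1,2,3,4,5,6,7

steps = 9; useful = 58; efficiency = 58/72 = 29/36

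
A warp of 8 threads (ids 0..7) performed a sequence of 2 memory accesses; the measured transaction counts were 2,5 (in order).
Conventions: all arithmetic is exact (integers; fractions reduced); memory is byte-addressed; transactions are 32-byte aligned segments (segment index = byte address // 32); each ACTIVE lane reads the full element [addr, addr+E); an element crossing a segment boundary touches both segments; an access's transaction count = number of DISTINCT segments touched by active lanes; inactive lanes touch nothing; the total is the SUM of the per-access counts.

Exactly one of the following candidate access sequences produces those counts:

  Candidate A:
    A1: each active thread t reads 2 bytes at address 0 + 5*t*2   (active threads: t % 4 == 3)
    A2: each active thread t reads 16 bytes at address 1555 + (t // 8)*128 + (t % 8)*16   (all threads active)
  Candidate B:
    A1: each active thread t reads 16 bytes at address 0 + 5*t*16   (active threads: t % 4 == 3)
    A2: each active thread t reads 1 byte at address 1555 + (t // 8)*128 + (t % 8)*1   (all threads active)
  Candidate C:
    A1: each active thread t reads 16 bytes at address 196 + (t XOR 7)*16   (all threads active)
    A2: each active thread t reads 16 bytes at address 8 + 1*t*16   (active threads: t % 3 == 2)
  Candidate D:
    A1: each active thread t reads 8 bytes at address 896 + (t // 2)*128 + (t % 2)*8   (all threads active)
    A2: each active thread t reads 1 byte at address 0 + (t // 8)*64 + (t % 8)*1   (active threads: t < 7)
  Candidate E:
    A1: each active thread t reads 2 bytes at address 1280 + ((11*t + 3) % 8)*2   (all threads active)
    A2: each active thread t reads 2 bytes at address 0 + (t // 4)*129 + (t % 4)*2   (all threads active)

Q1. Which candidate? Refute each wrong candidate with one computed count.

B: A2 gives 1 transaction, not 5
C: A1 gives 5 transactions, not 2
D: A1 gives 4 transactions, not 2
E: A1 gives 1 transaction, not 2
A: all counts match (2,5)

Answer: A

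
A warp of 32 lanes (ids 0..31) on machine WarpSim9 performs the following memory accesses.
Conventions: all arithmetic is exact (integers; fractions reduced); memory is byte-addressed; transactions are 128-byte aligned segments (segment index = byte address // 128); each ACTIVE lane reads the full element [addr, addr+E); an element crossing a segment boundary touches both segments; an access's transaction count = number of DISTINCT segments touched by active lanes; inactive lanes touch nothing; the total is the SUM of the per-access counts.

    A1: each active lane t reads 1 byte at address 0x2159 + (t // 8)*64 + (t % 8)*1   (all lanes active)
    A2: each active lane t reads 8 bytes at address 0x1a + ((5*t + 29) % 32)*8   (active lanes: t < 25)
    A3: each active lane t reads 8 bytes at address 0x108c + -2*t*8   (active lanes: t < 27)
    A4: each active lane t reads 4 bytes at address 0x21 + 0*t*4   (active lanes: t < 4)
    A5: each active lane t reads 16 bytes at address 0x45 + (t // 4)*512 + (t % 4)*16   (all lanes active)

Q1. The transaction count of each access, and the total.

A1: 3 transactions
A2: 3 transactions
A3: 5 transactions
A4: 1 transaction
A5: 16 transactions

Answer: 3,3,5,1,16; total 28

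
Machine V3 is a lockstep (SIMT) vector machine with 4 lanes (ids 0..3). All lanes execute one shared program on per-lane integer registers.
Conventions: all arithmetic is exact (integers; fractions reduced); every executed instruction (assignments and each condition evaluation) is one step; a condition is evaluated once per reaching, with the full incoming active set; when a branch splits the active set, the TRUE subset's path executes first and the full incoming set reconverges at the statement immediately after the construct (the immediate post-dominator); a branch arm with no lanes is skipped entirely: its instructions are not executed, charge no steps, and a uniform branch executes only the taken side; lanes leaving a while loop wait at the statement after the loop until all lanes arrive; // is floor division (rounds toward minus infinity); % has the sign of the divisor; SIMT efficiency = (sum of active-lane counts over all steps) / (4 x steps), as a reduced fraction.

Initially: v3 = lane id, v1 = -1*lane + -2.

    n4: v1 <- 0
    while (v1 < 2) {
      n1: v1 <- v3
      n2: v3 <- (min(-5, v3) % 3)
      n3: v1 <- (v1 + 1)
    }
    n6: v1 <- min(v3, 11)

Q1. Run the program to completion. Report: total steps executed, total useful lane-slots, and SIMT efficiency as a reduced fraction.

Answer: 11 steps, 32 useful, 8/11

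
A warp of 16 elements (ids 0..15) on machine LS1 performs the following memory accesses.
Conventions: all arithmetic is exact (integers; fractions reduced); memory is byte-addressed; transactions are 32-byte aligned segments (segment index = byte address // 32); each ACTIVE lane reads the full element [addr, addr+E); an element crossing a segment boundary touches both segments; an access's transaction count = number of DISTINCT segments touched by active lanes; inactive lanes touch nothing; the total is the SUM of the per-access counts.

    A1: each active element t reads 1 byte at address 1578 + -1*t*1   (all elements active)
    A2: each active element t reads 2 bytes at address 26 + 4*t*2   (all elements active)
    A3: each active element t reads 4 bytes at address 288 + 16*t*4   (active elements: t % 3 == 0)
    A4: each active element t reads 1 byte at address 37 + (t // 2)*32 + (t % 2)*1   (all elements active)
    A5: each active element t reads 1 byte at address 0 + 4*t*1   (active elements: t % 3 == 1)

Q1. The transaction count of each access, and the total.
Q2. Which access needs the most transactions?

A1: 2 transactions
A2: 5 transactions
A3: 6 transactions
A4: 8 transactions
A5: 2 transactions

Answer: 2,5,6,8,2; total 23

Answer: A4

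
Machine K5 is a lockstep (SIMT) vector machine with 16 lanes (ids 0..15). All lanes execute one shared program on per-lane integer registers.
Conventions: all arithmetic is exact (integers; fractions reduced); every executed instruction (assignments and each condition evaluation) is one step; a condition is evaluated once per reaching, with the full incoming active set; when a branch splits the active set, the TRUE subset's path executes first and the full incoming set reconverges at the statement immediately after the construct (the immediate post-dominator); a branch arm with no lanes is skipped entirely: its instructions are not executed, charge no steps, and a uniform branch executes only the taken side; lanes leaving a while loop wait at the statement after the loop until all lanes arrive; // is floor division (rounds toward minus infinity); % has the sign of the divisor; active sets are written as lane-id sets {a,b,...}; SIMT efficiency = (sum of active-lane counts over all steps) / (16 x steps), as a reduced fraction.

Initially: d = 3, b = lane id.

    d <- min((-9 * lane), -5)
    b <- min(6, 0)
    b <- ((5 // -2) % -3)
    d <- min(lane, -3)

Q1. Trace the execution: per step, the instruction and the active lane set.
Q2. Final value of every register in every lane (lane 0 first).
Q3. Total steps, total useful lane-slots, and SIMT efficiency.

step 0: d <- min((-9 * lane), -5)    {0,1,2,3,4,5,6,7,8,9,10,11,12,13,14,15}
step 1: b <- min(6, 0)               {0,1,2,3,4,5,6,7,8,9,10,11,12,13,14,15}
step 2: b <- ((5 // -2) % -3)        {0,1,2,3,4,5,6,7,8,9,10,11,12,13,14,15}
step 3: d <- min(lane, -3)           {0,1,2,3,4,5,6,7,8,9,10,11,12,13,14,15}

Answer: 4 steps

d: -3,-3,-3,-3,-3,-3,-3,-3,-3,-3,-3,-3,-3,-3,-3,-3
b: 0,0,0,0,0,0,0,0,0,0,0,0,0,0,0,0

steps = 4; useful = 64; efficiency = 64/64 = 1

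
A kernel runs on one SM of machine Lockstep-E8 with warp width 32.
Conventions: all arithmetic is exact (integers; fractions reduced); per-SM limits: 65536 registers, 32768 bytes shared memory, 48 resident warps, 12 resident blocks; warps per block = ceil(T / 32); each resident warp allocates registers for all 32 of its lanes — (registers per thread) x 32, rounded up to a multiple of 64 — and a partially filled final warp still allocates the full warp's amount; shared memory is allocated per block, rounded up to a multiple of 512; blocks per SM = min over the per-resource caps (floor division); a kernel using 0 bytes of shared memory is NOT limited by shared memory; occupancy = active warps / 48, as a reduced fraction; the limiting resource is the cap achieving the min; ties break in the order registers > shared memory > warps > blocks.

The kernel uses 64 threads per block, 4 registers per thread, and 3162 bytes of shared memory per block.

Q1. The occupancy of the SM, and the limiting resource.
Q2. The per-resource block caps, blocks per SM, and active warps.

Answer: occupancy 3/8, limited by shared memory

registers: 256 blocks
shared memory: 9 blocks
warps: 24 blocks
blocks: 12 blocks

Answer: 9 blocks, 18 active warps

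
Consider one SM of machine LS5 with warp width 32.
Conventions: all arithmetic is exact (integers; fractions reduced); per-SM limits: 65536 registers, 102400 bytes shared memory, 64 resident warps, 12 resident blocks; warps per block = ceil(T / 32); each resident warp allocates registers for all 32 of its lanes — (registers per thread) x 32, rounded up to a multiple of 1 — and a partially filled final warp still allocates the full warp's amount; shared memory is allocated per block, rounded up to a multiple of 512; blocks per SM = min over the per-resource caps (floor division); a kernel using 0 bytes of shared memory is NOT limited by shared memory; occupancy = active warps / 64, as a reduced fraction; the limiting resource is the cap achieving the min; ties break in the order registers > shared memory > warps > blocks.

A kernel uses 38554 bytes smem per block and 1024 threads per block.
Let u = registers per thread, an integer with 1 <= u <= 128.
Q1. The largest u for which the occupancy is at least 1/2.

Answer: u = 64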